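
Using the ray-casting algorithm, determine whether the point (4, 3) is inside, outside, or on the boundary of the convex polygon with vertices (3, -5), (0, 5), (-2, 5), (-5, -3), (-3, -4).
The point (4, 3) lies strictly outside the polygon

Cast a horizontal ray to the right from the query point and count how many polygon edges it crosses (each edge strictly once or zero times, handled with the usual half-open convention). 
Parity of crossings → even ⇒ outside.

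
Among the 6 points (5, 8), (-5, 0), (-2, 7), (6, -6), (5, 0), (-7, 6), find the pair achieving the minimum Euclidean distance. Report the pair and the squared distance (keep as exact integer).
Pair = ((-2, 7), (-7, 6)); squared distance = 26

Compute all C(6, 2) = 15 pairwise squared distances (x_i − x_j)² + (y_i − y_j)². The minimum is 26, attained by the pair ((-2, 7), (-7, 6)).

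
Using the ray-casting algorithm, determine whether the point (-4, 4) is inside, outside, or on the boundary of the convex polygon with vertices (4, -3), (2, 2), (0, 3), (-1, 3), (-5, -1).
The point (-4, 4) lies strictly outside the polygon

Cast a horizontal ray to the right from the query point and count how many polygon edges it crosses (each edge strictly once or zero times, handled with the usual half-open convention). 
Parity of crossings → even ⇒ outside.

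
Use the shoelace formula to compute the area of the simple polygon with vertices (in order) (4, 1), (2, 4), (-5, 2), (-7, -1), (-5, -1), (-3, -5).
Area = 49

Shoelace formula: Area = (1/2) |Σ_i (x_i · y_{i+1} − x_{i+1} · y_i)| (indices mod n). Compute each cross term:
  (4)(4) − (2)(1) = 14
  (2)(2) − (-5)(4) = 24
  (-5)(-1) − (-7)(2) = 19
  (-7)(-1) − (-5)(-1) = 2
  (-5)(-5) − (-3)(-1) = 22
  (-3)(1) − (4)(-5) = 17
Sum = 98, so (signed) Area = 98/2 = 49, |Area| = 49.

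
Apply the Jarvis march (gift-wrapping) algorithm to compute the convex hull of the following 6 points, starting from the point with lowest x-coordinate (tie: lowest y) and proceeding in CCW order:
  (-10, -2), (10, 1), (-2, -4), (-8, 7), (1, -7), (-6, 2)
Hull (CCW) = [(-10, -2), (1, -7), (10, 1), (-8, 7)]

Jarvis march: at each step, from the current hull vertex p, select the next vertex q as the point such that every other point lies strictly to the left of (or on) the directed line p → q. (Equivalently: for every other point r, the cross product (q − p) × (r − p) ≥ 0.)
Starting point (lowest x, tie lowest y): (-10, -2). Wrap until returning to start. Resulting hull: (-10, -2), (1, -7), (10, 1), (-8, 7).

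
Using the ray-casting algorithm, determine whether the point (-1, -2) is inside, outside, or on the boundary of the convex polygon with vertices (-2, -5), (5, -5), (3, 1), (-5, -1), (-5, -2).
The point (-1, -2) lies strictly inside the polygon

Cast a horizontal ray to the right from the query point and count how many polygon edges it crosses (each edge strictly once or zero times, handled with the usual half-open convention). 
Parity of crossings → odd ⇒ inside.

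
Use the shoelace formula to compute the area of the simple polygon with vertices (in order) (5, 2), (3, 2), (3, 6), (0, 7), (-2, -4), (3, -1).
Area = 38

Shoelace formula: Area = (1/2) |Σ_i (x_i · y_{i+1} − x_{i+1} · y_i)| (indices mod n). Compute each cross term:
  (5)(2) − (3)(2) = 4
  (3)(6) − (3)(2) = 12
  (3)(7) − (0)(6) = 21
  (0)(-4) − (-2)(7) = 14
  (-2)(-1) − (3)(-4) = 14
  (3)(2) − (5)(-1) = 11
Sum = 76, so (signed) Area = 76/2 = 38, |Area| = 38.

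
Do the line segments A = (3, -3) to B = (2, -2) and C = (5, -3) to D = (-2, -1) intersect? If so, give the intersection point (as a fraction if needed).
Yes; intersection at (11/5, -11/5) (t = 4/5 on AB, s = 2/5 on CD)

Parametrize AB as A + t(B − A) = (3 + -1 t, -3 + 1 t) and CD as C + s(D − C) = (5 + -7 s, -3 + 2 s). Solve the linear system for (t, s). Determinant = -5 ≠ 0, so a unique intersection of the containing lines exists. Solution: t = 4/5, s = 2/5 — both in [0, 1], so the segments cross. Intersection point: (11/5, -11/5).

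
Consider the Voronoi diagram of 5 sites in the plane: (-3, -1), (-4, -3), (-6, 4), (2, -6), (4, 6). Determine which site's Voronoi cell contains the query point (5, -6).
Nearest site = (2, -6)

The Voronoi cell of site s contains exactly those query points closer to s than to any other site. Compute squared distances from q = (5, -6) to each site:
  (2 − 5)² + (-6 − -6)² = 9
  (-3 − 5)² + (-1 − -6)² = 89
  (-4 − 5)² + (-3 − -6)² = 90
  (4 − 5)² + (6 − -6)² = 145
  (-6 − 5)² + (4 − -6)² = 221
Minimum is attained by (2, -6), so q lies in its Voronoi cell.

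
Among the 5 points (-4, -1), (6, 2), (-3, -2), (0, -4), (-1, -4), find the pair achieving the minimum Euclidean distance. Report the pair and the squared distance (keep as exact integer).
Pair = ((0, -4), (-1, -4)); squared distance = 1

Compute all C(5, 2) = 10 pairwise squared distances (x_i − x_j)² + (y_i − y_j)². The minimum is 1, attained by the pair ((0, -4), (-1, -4)).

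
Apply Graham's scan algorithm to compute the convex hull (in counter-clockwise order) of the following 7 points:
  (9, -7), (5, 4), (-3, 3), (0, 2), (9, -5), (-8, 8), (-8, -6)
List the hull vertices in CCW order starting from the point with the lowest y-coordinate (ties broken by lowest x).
Hull (CCW) = [(9, -7), (9, -5), (5, 4), (-8, 8), (-8, -6)]

Graham scan procedure:
  1. Find the pivot p₀ = point with lowest y (tie → lowest x): (9, -7).
  2. Sort the remaining points by polar angle around p₀.
  3. Walk through sorted points, maintaining a stack; pop the top while the last three entries make a non-left turn (cross product ≤ 0).
  4. Final stack is the convex hull in CCW order: (9, -7), (9, -5), (5, 4), (-8, 8), (-8, -6).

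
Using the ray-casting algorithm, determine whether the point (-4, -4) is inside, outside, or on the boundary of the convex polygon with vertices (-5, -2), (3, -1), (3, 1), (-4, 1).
The point (-4, -4) lies strictly outside the polygon

Cast a horizontal ray to the right from the query point and count how many polygon edges it crosses (each edge strictly once or zero times, handled with the usual half-open convention). 
Parity of crossings → even ⇒ outside.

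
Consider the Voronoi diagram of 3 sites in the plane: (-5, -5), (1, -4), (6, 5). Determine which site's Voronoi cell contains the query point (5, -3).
Nearest site = (1, -4)

The Voronoi cell of site s contains exactly those query points closer to s than to any other site. Compute squared distances from q = (5, -3) to each site:
  (1 − 5)² + (-4 − -3)² = 17
  (6 − 5)² + (5 − -3)² = 65
  (-5 − 5)² + (-5 − -3)² = 104
Minimum is attained by (1, -4), so q lies in its Voronoi cell.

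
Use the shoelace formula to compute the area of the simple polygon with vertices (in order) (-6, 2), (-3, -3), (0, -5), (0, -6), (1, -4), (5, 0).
Area = 75/2

Shoelace formula: Area = (1/2) |Σ_i (x_i · y_{i+1} − x_{i+1} · y_i)| (indices mod n). Compute each cross term:
  (-6)(-3) − (-3)(2) = 24
  (-3)(-5) − (0)(-3) = 15
  (0)(-6) − (0)(-5) = 0
  (0)(-4) − (1)(-6) = 6
  (1)(0) − (5)(-4) = 20
  (5)(2) − (-6)(0) = 10
Sum = 75, so (signed) Area = 75/2 = 75/2, |Area| = 75/2.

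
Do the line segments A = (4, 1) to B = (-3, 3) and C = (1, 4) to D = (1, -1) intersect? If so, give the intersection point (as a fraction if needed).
Yes; intersection at (1, 13/7) (t = 3/7 on AB, s = 3/7 on CD)

Parametrize AB as A + t(B − A) = (4 + -7 t, 1 + 2 t) and CD as C + s(D − C) = (1 + 0 s, 4 + -5 s). Solve the linear system for (t, s). Determinant = -35 ≠ 0, so a unique intersection of the containing lines exists. Solution: t = 3/7, s = 3/7 — both in [0, 1], so the segments cross. Intersection point: (1, 13/7).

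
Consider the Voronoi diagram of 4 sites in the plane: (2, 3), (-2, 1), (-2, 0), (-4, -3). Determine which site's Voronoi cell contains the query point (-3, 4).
Nearest site = (-2, 1)

The Voronoi cell of site s contains exactly those query points closer to s than to any other site. Compute squared distances from q = (-3, 4) to each site:
  (-2 − -3)² + (1 − 4)² = 10
  (-2 − -3)² + (0 − 4)² = 17
  (2 − -3)² + (3 − 4)² = 26
  (-4 − -3)² + (-3 − 4)² = 50
Minimum is attained by (-2, 1), so q lies in its Voronoi cell.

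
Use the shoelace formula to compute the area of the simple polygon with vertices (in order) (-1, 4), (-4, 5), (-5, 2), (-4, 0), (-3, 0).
Area = 12

Shoelace formula: Area = (1/2) |Σ_i (x_i · y_{i+1} − x_{i+1} · y_i)| (indices mod n). Compute each cross term:
  (-1)(5) − (-4)(4) = 11
  (-4)(2) − (-5)(5) = 17
  (-5)(0) − (-4)(2) = 8
  (-4)(0) − (-3)(0) = 0
  (-3)(4) − (-1)(0) = -12
Sum = 24, so (signed) Area = 24/2 = 12, |Area| = 12.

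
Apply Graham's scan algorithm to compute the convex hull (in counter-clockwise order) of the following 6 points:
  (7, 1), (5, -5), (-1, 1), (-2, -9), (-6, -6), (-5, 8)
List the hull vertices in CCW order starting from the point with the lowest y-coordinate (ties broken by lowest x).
Hull (CCW) = [(-2, -9), (5, -5), (7, 1), (-5, 8), (-6, -6)]

Graham scan procedure:
  1. Find the pivot p₀ = point with lowest y (tie → lowest x): (-2, -9).
  2. Sort the remaining points by polar angle around p₀.
  3. Walk through sorted points, maintaining a stack; pop the top while the last three entries make a non-left turn (cross product ≤ 0).
  4. Final stack is the convex hull in CCW order: (-2, -9), (5, -5), (7, 1), (-5, 8), (-6, -6).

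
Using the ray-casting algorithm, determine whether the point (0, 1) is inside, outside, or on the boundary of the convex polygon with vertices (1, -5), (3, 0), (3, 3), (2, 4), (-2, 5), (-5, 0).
The point (0, 1) lies strictly inside the polygon

Cast a horizontal ray to the right from the query point and count how many polygon edges it crosses (each edge strictly once or zero times, handled with the usual half-open convention). 
Parity of crossings → odd ⇒ inside.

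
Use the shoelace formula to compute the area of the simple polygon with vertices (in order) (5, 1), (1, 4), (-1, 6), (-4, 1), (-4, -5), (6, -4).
Area = 74

Shoelace formula: Area = (1/2) |Σ_i (x_i · y_{i+1} − x_{i+1} · y_i)| (indices mod n). Compute each cross term:
  (5)(4) − (1)(1) = 19
  (1)(6) − (-1)(4) = 10
  (-1)(1) − (-4)(6) = 23
  (-4)(-5) − (-4)(1) = 24
  (-4)(-4) − (6)(-5) = 46
  (6)(1) − (5)(-4) = 26
Sum = 148, so (signed) Area = 148/2 = 74, |Area| = 74.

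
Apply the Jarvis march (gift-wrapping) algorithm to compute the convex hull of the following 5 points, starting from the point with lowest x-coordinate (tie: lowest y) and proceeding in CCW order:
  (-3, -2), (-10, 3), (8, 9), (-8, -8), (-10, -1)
Hull (CCW) = [(-10, -1), (-8, -8), (8, 9), (-10, 3)]

Jarvis march: at each step, from the current hull vertex p, select the next vertex q as the point such that every other point lies strictly to the left of (or on) the directed line p → q. (Equivalently: for every other point r, the cross product (q − p) × (r − p) ≥ 0.)
Starting point (lowest x, tie lowest y): (-10, -1). Wrap until returning to start. Resulting hull: (-10, -1), (-8, -8), (8, 9), (-10, 3).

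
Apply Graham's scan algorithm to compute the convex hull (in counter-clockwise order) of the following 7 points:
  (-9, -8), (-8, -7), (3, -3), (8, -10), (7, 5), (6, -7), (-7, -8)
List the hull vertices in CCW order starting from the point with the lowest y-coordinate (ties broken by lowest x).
Hull (CCW) = [(8, -10), (7, 5), (-8, -7), (-9, -8)]

Graham scan procedure:
  1. Find the pivot p₀ = point with lowest y (tie → lowest x): (8, -10).
  2. Sort the remaining points by polar angle around p₀.
  3. Walk through sorted points, maintaining a stack; pop the top while the last three entries make a non-left turn (cross product ≤ 0).
  4. Final stack is the convex hull in CCW order: (8, -10), (7, 5), (-8, -7), (-9, -8).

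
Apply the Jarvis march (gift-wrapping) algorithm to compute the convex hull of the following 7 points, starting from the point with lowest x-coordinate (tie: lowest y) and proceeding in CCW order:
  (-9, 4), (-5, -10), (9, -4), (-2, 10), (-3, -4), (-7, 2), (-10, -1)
Hull (CCW) = [(-10, -1), (-5, -10), (9, -4), (-2, 10), (-9, 4)]

Jarvis march: at each step, from the current hull vertex p, select the next vertex q as the point such that every other point lies strictly to the left of (or on) the directed line p → q. (Equivalently: for every other point r, the cross product (q − p) × (r − p) ≥ 0.)
Starting point (lowest x, tie lowest y): (-10, -1). Wrap until returning to start. Resulting hull: (-10, -1), (-5, -10), (9, -4), (-2, 10), (-9, 4).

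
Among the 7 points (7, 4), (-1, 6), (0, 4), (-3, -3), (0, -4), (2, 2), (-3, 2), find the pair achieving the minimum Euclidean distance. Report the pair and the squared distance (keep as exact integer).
Pair = ((-1, 6), (0, 4)); squared distance = 5

Compute all C(7, 2) = 21 pairwise squared distances (x_i − x_j)² + (y_i − y_j)². The minimum is 5, attained by the pair ((-1, 6), (0, 4)).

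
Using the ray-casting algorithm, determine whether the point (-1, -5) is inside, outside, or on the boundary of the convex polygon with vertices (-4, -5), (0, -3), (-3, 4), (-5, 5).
The point (-1, -5) lies strictly outside the polygon

Cast a horizontal ray to the right from the query point and count how many polygon edges it crosses (each edge strictly once or zero times, handled with the usual half-open convention). 
Parity of crossings → even ⇒ outside.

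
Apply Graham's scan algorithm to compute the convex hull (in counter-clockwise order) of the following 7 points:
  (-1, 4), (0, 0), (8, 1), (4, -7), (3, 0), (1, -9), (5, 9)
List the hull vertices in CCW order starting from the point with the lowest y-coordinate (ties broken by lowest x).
Hull (CCW) = [(1, -9), (4, -7), (8, 1), (5, 9), (-1, 4)]

Graham scan procedure:
  1. Find the pivot p₀ = point with lowest y (tie → lowest x): (1, -9).
  2. Sort the remaining points by polar angle around p₀.
  3. Walk through sorted points, maintaining a stack; pop the top while the last three entries make a non-left turn (cross product ≤ 0).
  4. Final stack is the convex hull in CCW order: (1, -9), (4, -7), (8, 1), (5, 9), (-1, 4).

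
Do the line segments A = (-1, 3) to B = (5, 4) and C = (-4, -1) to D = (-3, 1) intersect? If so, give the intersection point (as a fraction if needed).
No (intersection of containing lines falls outside at least one segment)

Parametrize and solve: t = -2/11, s = 21/11. At least one of these is outside [0, 1], so the segments do not intersect.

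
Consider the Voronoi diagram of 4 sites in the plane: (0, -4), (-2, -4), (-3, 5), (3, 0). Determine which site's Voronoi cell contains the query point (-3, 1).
Nearest site = (-3, 5)

The Voronoi cell of site s contains exactly those query points closer to s than to any other site. Compute squared distances from q = (-3, 1) to each site:
  (-3 − -3)² + (5 − 1)² = 16
  (-2 − -3)² + (-4 − 1)² = 26
  (0 − -3)² + (-4 − 1)² = 34
  (3 − -3)² + (0 − 1)² = 37
Minimum is attained by (-3, 5), so q lies in its Voronoi cell.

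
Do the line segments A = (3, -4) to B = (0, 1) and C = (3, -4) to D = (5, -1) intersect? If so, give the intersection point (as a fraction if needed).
Yes; intersection at (3, -4) (t = 0 on AB, s = 0 on CD)

Parametrize AB as A + t(B − A) = (3 + -3 t, -4 + 5 t) and CD as C + s(D − C) = (3 + 2 s, -4 + 3 s). Solve the linear system for (t, s). Determinant = 19 ≠ 0, so a unique intersection of the containing lines exists. Solution: t = 0, s = 0 — both in [0, 1], so the segments cross. Intersection point: (3, -4).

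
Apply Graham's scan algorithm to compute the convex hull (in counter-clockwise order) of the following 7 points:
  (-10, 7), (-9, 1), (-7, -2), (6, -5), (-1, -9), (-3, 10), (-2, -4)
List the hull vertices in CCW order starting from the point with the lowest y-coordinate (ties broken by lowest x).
Hull (CCW) = [(-1, -9), (6, -5), (-3, 10), (-10, 7), (-9, 1), (-7, -2)]

Graham scan procedure:
  1. Find the pivot p₀ = point with lowest y (tie → lowest x): (-1, -9).
  2. Sort the remaining points by polar angle around p₀.
  3. Walk through sorted points, maintaining a stack; pop the top while the last three entries make a non-left turn (cross product ≤ 0).
  4. Final stack is the convex hull in CCW order: (-1, -9), (6, -5), (-3, 10), (-10, 7), (-9, 1), (-7, -2).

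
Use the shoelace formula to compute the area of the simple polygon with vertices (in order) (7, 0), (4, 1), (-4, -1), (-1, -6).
Area = 36

Shoelace formula: Area = (1/2) |Σ_i (x_i · y_{i+1} − x_{i+1} · y_i)| (indices mod n). Compute each cross term:
  (7)(1) − (4)(0) = 7
  (4)(-1) − (-4)(1) = 0
  (-4)(-6) − (-1)(-1) = 23
  (-1)(0) − (7)(-6) = 42
Sum = 72, so (signed) Area = 72/2 = 36, |Area| = 36.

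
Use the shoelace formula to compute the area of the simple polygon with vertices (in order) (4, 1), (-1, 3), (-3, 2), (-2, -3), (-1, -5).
Area = 59/2

Shoelace formula: Area = (1/2) |Σ_i (x_i · y_{i+1} − x_{i+1} · y_i)| (indices mod n). Compute each cross term:
  (4)(3) − (-1)(1) = 13
  (-1)(2) − (-3)(3) = 7
  (-3)(-3) − (-2)(2) = 13
  (-2)(-5) − (-1)(-3) = 7
  (-1)(1) − (4)(-5) = 19
Sum = 59, so (signed) Area = 59/2 = 59/2, |Area| = 59/2.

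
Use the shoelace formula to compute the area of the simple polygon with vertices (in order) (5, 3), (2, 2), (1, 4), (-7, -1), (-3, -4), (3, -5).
Area = 123/2

Shoelace formula: Area = (1/2) |Σ_i (x_i · y_{i+1} − x_{i+1} · y_i)| (indices mod n). Compute each cross term:
  (5)(2) − (2)(3) = 4
  (2)(4) − (1)(2) = 6
  (1)(-1) − (-7)(4) = 27
  (-7)(-4) − (-3)(-1) = 25
  (-3)(-5) − (3)(-4) = 27
  (3)(3) − (5)(-5) = 34
Sum = 123, so (signed) Area = 123/2 = 123/2, |Area| = 123/2.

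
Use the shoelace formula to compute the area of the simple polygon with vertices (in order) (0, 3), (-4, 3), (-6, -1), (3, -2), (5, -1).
Area = 71/2

Shoelace formula: Area = (1/2) |Σ_i (x_i · y_{i+1} − x_{i+1} · y_i)| (indices mod n). Compute each cross term:
  (0)(3) − (-4)(3) = 12
  (-4)(-1) − (-6)(3) = 22
  (-6)(-2) − (3)(-1) = 15
  (3)(-1) − (5)(-2) = 7
  (5)(3) − (0)(-1) = 15
Sum = 71, so (signed) Area = 71/2 = 71/2, |Area| = 71/2.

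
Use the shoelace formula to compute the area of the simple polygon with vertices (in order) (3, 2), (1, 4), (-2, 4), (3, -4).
Area = 18

Shoelace formula: Area = (1/2) |Σ_i (x_i · y_{i+1} − x_{i+1} · y_i)| (indices mod n). Compute each cross term:
  (3)(4) − (1)(2) = 10
  (1)(4) − (-2)(4) = 12
  (-2)(-4) − (3)(4) = -4
  (3)(2) − (3)(-4) = 18
Sum = 36, so (signed) Area = 36/2 = 18, |Area| = 18.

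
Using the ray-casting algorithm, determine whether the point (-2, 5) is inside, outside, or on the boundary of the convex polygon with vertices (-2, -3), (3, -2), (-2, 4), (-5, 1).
The point (-2, 5) lies strictly outside the polygon

Cast a horizontal ray to the right from the query point and count how many polygon edges it crosses (each edge strictly once or zero times, handled with the usual half-open convention). 
Parity of crossings → even ⇒ outside.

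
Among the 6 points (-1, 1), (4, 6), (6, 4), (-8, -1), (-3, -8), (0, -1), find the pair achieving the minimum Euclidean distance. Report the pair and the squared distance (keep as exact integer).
Pair = ((-1, 1), (0, -1)); squared distance = 5

Compute all C(6, 2) = 15 pairwise squared distances (x_i − x_j)² + (y_i − y_j)². The minimum is 5, attained by the pair ((-1, 1), (0, -1)).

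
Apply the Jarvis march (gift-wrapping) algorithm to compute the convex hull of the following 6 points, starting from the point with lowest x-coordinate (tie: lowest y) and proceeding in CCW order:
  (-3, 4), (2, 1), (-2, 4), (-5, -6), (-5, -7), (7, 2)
Hull (CCW) = [(-5, -7), (7, 2), (-2, 4), (-3, 4), (-5, -6)]

Jarvis march: at each step, from the current hull vertex p, select the next vertex q as the point such that every other point lies strictly to the left of (or on) the directed line p → q. (Equivalently: for every other point r, the cross product (q − p) × (r − p) ≥ 0.)
Starting point (lowest x, tie lowest y): (-5, -7). Wrap until returning to start. Resulting hull: (-5, -7), (7, 2), (-2, 4), (-3, 4), (-5, -6).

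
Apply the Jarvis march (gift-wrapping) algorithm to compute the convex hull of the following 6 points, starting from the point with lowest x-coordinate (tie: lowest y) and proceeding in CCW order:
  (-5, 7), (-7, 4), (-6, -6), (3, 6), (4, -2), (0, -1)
Hull (CCW) = [(-7, 4), (-6, -6), (4, -2), (3, 6), (-5, 7)]

Jarvis march: at each step, from the current hull vertex p, select the next vertex q as the point such that every other point lies strictly to the left of (or on) the directed line p → q. (Equivalently: for every other point r, the cross product (q − p) × (r − p) ≥ 0.)
Starting point (lowest x, tie lowest y): (-7, 4). Wrap until returning to start. Resulting hull: (-7, 4), (-6, -6), (4, -2), (3, 6), (-5, 7).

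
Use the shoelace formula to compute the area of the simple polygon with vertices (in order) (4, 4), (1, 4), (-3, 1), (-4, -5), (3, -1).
Area = 79/2

Shoelace formula: Area = (1/2) |Σ_i (x_i · y_{i+1} − x_{i+1} · y_i)| (indices mod n). Compute each cross term:
  (4)(4) − (1)(4) = 12
  (1)(1) − (-3)(4) = 13
  (-3)(-5) − (-4)(1) = 19
  (-4)(-1) − (3)(-5) = 19
  (3)(4) − (4)(-1) = 16
Sum = 79, so (signed) Area = 79/2 = 79/2, |Area| = 79/2.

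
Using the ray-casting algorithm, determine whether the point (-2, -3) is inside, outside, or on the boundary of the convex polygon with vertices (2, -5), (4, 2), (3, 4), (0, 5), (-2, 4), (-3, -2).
The point (-2, -3) lies strictly outside the polygon

Cast a horizontal ray to the right from the query point and count how many polygon edges it crosses (each edge strictly once or zero times, handled with the usual half-open convention). 
Parity of crossings → even ⇒ outside.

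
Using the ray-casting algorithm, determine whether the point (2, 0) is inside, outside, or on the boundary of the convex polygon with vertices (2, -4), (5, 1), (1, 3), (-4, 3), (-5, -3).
The point (2, 0) lies strictly inside the polygon

Cast a horizontal ray to the right from the query point and count how many polygon edges it crosses (each edge strictly once or zero times, handled with the usual half-open convention). 
Parity of crossings → odd ⇒ inside.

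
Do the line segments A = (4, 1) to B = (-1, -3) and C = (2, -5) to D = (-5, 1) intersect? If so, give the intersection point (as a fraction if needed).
Yes; intersection at (-19/29, -79/29) (t = 27/29 on AB, s = 11/29 on CD)

Parametrize AB as A + t(B − A) = (4 + -5 t, 1 + -4 t) and CD as C + s(D − C) = (2 + -7 s, -5 + 6 s). Solve the linear system for (t, s). Determinant = 58 ≠ 0, so a unique intersection of the containing lines exists. Solution: t = 27/29, s = 11/29 — both in [0, 1], so the segments cross. Intersection point: (-19/29, -79/29).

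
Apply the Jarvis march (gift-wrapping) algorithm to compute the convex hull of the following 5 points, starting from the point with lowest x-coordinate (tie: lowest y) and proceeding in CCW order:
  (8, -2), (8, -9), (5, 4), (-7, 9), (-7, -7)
Hull (CCW) = [(-7, -7), (8, -9), (8, -2), (5, 4), (-7, 9)]

Jarvis march: at each step, from the current hull vertex p, select the next vertex q as the point such that every other point lies strictly to the left of (or on) the directed line p → q. (Equivalently: for every other point r, the cross product (q − p) × (r − p) ≥ 0.)
Starting point (lowest x, tie lowest y): (-7, -7). Wrap until returning to start. Resulting hull: (-7, -7), (8, -9), (8, -2), (5, 4), (-7, 9).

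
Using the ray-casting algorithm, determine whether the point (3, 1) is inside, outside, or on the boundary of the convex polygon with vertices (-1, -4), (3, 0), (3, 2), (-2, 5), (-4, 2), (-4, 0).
The point (3, 1) lies on the polygon boundary

Boundary check: the query satisfies the collinearity and bounding-box conditions for some polygon edge, so it lies exactly on the boundary.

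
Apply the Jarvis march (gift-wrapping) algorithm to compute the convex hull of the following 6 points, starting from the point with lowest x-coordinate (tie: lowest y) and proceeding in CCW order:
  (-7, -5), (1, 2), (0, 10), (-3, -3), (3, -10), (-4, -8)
Hull (CCW) = [(-7, -5), (-4, -8), (3, -10), (0, 10)]

Jarvis march: at each step, from the current hull vertex p, select the next vertex q as the point such that every other point lies strictly to the left of (or on) the directed line p → q. (Equivalently: for every other point r, the cross product (q − p) × (r − p) ≥ 0.)
Starting point (lowest x, tie lowest y): (-7, -5). Wrap until returning to start. Resulting hull: (-7, -5), (-4, -8), (3, -10), (0, 10).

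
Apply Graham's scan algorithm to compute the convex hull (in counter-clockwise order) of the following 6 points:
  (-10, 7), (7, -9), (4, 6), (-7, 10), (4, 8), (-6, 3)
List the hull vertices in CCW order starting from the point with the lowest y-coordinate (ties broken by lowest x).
Hull (CCW) = [(7, -9), (4, 8), (-7, 10), (-10, 7), (-6, 3)]

Graham scan procedure:
  1. Find the pivot p₀ = point with lowest y (tie → lowest x): (7, -9).
  2. Sort the remaining points by polar angle around p₀.
  3. Walk through sorted points, maintaining a stack; pop the top while the last three entries make a non-left turn (cross product ≤ 0).
  4. Final stack is the convex hull in CCW order: (7, -9), (4, 8), (-7, 10), (-10, 7), (-6, 3).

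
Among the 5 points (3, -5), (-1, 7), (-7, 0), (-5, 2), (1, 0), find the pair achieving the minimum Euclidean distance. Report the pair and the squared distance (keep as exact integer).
Pair = ((-7, 0), (-5, 2)); squared distance = 8

Compute all C(5, 2) = 10 pairwise squared distances (x_i − x_j)² + (y_i − y_j)². The minimum is 8, attained by the pair ((-7, 0), (-5, 2)).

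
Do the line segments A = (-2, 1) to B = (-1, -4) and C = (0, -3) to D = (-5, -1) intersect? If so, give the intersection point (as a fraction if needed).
Yes; intersection at (-30/23, -57/23) (t = 16/23 on AB, s = 6/23 on CD)

Parametrize AB as A + t(B − A) = (-2 + 1 t, 1 + -5 t) and CD as C + s(D − C) = (0 + -5 s, -3 + 2 s). Solve the linear system for (t, s). Determinant = 23 ≠ 0, so a unique intersection of the containing lines exists. Solution: t = 16/23, s = 6/23 — both in [0, 1], so the segments cross. Intersection point: (-30/23, -57/23).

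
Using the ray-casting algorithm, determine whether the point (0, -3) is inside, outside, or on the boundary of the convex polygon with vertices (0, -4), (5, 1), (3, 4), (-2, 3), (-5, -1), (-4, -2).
The point (0, -3) lies strictly inside the polygon

Cast a horizontal ray to the right from the query point and count how many polygon edges it crosses (each edge strictly once or zero times, handled with the usual half-open convention). 
Parity of crossings → odd ⇒ inside.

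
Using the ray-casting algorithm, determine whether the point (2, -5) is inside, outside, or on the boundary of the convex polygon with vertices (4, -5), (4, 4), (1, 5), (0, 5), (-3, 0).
The point (2, -5) lies strictly outside the polygon

Cast a horizontal ray to the right from the query point and count how many polygon edges it crosses (each edge strictly once or zero times, handled with the usual half-open convention). 
Parity of crossings → even ⇒ outside.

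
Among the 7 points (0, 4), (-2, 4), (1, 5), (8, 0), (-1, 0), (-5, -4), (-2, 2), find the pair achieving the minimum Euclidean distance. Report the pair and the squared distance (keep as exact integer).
Pair = ((0, 4), (1, 5)); squared distance = 2

Compute all C(7, 2) = 21 pairwise squared distances (x_i − x_j)² + (y_i − y_j)². The minimum is 2, attained by the pair ((0, 4), (1, 5)).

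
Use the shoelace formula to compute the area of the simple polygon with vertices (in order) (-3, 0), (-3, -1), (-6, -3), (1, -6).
Area = 27/2

Shoelace formula: Area = (1/2) |Σ_i (x_i · y_{i+1} − x_{i+1} · y_i)| (indices mod n). Compute each cross term:
  (-3)(-1) − (-3)(0) = 3
  (-3)(-3) − (-6)(-1) = 3
  (-6)(-6) − (1)(-3) = 39
  (1)(0) − (-3)(-6) = -18
Sum = 27, so (signed) Area = 27/2 = 27/2, |Area| = 27/2.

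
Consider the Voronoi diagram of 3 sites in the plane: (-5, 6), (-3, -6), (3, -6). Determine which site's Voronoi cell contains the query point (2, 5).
Nearest site = (-5, 6)

The Voronoi cell of site s contains exactly those query points closer to s than to any other site. Compute squared distances from q = (2, 5) to each site:
  (-5 − 2)² + (6 − 5)² = 50
  (3 − 2)² + (-6 − 5)² = 122
  (-3 − 2)² + (-6 − 5)² = 146
Minimum is attained by (-5, 6), so q lies in its Voronoi cell.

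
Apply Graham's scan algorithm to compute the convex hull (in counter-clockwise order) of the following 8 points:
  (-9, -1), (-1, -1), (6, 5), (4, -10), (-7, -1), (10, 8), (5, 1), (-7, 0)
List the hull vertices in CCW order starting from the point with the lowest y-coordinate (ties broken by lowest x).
Hull (CCW) = [(4, -10), (10, 8), (-7, 0), (-9, -1)]

Graham scan procedure:
  1. Find the pivot p₀ = point with lowest y (tie → lowest x): (4, -10).
  2. Sort the remaining points by polar angle around p₀.
  3. Walk through sorted points, maintaining a stack; pop the top while the last three entries make a non-left turn (cross product ≤ 0).
  4. Final stack is the convex hull in CCW order: (4, -10), (10, 8), (-7, 0), (-9, -1).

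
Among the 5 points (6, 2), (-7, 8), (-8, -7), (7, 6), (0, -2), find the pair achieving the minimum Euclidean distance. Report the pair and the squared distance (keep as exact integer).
Pair = ((6, 2), (7, 6)); squared distance = 17

Compute all C(5, 2) = 10 pairwise squared distances (x_i − x_j)² + (y_i − y_j)². The minimum is 17, attained by the pair ((6, 2), (7, 6)).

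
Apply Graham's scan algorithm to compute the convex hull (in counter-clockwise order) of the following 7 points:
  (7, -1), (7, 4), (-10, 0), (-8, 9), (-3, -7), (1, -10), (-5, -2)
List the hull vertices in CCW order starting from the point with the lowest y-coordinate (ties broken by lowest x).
Hull (CCW) = [(1, -10), (7, -1), (7, 4), (-8, 9), (-10, 0), (-3, -7)]

Graham scan procedure:
  1. Find the pivot p₀ = point with lowest y (tie → lowest x): (1, -10).
  2. Sort the remaining points by polar angle around p₀.
  3. Walk through sorted points, maintaining a stack; pop the top while the last three entries make a non-left turn (cross product ≤ 0).
  4. Final stack is the convex hull in CCW order: (1, -10), (7, -1), (7, 4), (-8, 9), (-10, 0), (-3, -7).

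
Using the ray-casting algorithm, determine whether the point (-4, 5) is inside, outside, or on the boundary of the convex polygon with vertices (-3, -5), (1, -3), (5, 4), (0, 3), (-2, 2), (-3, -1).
The point (-4, 5) lies strictly outside the polygon

Cast a horizontal ray to the right from the query point and count how many polygon edges it crosses (each edge strictly once or zero times, handled with the usual half-open convention). 
Parity of crossings → even ⇒ outside.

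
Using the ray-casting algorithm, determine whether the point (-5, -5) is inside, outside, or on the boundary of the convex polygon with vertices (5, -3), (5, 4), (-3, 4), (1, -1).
The point (-5, -5) lies strictly outside the polygon

Cast a horizontal ray to the right from the query point and count how many polygon edges it crosses (each edge strictly once or zero times, handled with the usual half-open convention). 
Parity of crossings → even ⇒ outside.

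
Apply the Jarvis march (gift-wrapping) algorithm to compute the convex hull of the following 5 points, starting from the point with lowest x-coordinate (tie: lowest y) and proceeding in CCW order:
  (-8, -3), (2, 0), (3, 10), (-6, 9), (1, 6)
Hull (CCW) = [(-8, -3), (2, 0), (3, 10), (-6, 9)]

Jarvis march: at each step, from the current hull vertex p, select the next vertex q as the point such that every other point lies strictly to the left of (or on) the directed line p → q. (Equivalently: for every other point r, the cross product (q − p) × (r − p) ≥ 0.)
Starting point (lowest x, tie lowest y): (-8, -3). Wrap until returning to start. Resulting hull: (-8, -3), (2, 0), (3, 10), (-6, 9).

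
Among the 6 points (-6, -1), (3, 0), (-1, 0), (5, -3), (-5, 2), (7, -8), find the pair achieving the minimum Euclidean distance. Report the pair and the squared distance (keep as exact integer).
Pair = ((-6, -1), (-5, 2)); squared distance = 10

Compute all C(6, 2) = 15 pairwise squared distances (x_i − x_j)² + (y_i − y_j)². The minimum is 10, attained by the pair ((-6, -1), (-5, 2)).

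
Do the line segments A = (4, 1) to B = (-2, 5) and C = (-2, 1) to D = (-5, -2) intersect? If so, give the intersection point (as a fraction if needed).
No (intersection of containing lines falls outside at least one segment)

Parametrize and solve: t = 3/5, s = -4/5. At least one of these is outside [0, 1], so the segments do not intersect.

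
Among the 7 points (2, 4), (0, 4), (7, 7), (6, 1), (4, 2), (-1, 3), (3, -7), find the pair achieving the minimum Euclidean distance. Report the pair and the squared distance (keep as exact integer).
Pair = ((0, 4), (-1, 3)); squared distance = 2

Compute all C(7, 2) = 21 pairwise squared distances (x_i − x_j)² + (y_i − y_j)². The minimum is 2, attained by the pair ((0, 4), (-1, 3)).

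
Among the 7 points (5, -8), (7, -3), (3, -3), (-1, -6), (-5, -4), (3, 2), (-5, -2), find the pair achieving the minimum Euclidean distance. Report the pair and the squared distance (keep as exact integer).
Pair = ((-5, -4), (-5, -2)); squared distance = 4

Compute all C(7, 2) = 21 pairwise squared distances (x_i − x_j)² + (y_i − y_j)². The minimum is 4, attained by the pair ((-5, -4), (-5, -2)).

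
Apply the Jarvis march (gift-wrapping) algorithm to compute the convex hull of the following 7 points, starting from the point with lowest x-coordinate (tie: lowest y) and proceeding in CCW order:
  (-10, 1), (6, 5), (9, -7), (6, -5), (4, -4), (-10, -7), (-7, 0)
Hull (CCW) = [(-10, -7), (9, -7), (6, 5), (-10, 1)]

Jarvis march: at each step, from the current hull vertex p, select the next vertex q as the point such that every other point lies strictly to the left of (or on) the directed line p → q. (Equivalently: for every other point r, the cross product (q − p) × (r − p) ≥ 0.)
Starting point (lowest x, tie lowest y): (-10, -7). Wrap until returning to start. Resulting hull: (-10, -7), (9, -7), (6, 5), (-10, 1).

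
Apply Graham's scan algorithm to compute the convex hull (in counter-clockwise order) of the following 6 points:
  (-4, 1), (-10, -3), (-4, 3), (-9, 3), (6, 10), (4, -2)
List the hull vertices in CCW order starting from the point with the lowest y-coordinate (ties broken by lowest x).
Hull (CCW) = [(-10, -3), (4, -2), (6, 10), (-9, 3)]

Graham scan procedure:
  1. Find the pivot p₀ = point with lowest y (tie → lowest x): (-10, -3).
  2. Sort the remaining points by polar angle around p₀.
  3. Walk through sorted points, maintaining a stack; pop the top while the last three entries make a non-left turn (cross product ≤ 0).
  4. Final stack is the convex hull in CCW order: (-10, -3), (4, -2), (6, 10), (-9, 3).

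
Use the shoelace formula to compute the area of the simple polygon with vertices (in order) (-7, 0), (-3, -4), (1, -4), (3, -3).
Area = 16

Shoelace formula: Area = (1/2) |Σ_i (x_i · y_{i+1} − x_{i+1} · y_i)| (indices mod n). Compute each cross term:
  (-7)(-4) − (-3)(0) = 28
  (-3)(-4) − (1)(-4) = 16
  (1)(-3) − (3)(-4) = 9
  (3)(0) − (-7)(-3) = -21
Sum = 32, so (signed) Area = 32/2 = 16, |Area| = 16.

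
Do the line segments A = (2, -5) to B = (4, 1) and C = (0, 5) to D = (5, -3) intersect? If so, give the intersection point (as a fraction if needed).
Yes; intersection at (80/23, -13/23) (t = 17/23 on AB, s = 16/23 on CD)

Parametrize AB as A + t(B − A) = (2 + 2 t, -5 + 6 t) and CD as C + s(D − C) = (0 + 5 s, 5 + -8 s). Solve the linear system for (t, s). Determinant = 46 ≠ 0, so a unique intersection of the containing lines exists. Solution: t = 17/23, s = 16/23 — both in [0, 1], so the segments cross. Intersection point: (80/23, -13/23).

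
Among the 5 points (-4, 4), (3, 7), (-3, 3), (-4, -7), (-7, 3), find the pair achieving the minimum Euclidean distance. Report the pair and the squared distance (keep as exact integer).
Pair = ((-4, 4), (-3, 3)); squared distance = 2

Compute all C(5, 2) = 10 pairwise squared distances (x_i − x_j)² + (y_i − y_j)². The minimum is 2, attained by the pair ((-4, 4), (-3, 3)).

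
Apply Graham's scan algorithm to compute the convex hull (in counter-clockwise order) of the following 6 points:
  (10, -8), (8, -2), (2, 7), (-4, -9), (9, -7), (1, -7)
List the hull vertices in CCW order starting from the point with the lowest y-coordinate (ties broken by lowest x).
Hull (CCW) = [(-4, -9), (10, -8), (8, -2), (2, 7)]

Graham scan procedure:
  1. Find the pivot p₀ = point with lowest y (tie → lowest x): (-4, -9).
  2. Sort the remaining points by polar angle around p₀.
  3. Walk through sorted points, maintaining a stack; pop the top while the last three entries make a non-left turn (cross product ≤ 0).
  4. Final stack is the convex hull in CCW order: (-4, -9), (10, -8), (8, -2), (2, 7).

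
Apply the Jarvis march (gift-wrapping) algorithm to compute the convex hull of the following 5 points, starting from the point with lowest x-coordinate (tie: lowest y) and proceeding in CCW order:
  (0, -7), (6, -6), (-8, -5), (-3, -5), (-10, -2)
Hull (CCW) = [(-10, -2), (-8, -5), (0, -7), (6, -6)]

Jarvis march: at each step, from the current hull vertex p, select the next vertex q as the point such that every other point lies strictly to the left of (or on) the directed line p → q. (Equivalently: for every other point r, the cross product (q − p) × (r − p) ≥ 0.)
Starting point (lowest x, tie lowest y): (-10, -2). Wrap until returning to start. Resulting hull: (-10, -2), (-8, -5), (0, -7), (6, -6).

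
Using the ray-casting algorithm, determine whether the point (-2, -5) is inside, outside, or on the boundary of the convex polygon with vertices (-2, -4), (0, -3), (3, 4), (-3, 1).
The point (-2, -5) lies strictly outside the polygon

Cast a horizontal ray to the right from the query point and count how many polygon edges it crosses (each edge strictly once or zero times, handled with the usual half-open convention). 
Parity of crossings → even ⇒ outside.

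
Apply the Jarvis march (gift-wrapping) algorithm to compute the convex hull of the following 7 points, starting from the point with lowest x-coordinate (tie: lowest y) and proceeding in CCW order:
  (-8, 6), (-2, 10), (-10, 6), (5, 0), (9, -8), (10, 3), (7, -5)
Hull (CCW) = [(-10, 6), (9, -8), (10, 3), (-2, 10)]

Jarvis march: at each step, from the current hull vertex p, select the next vertex q as the point such that every other point lies strictly to the left of (or on) the directed line p → q. (Equivalently: for every other point r, the cross product (q − p) × (r − p) ≥ 0.)
Starting point (lowest x, tie lowest y): (-10, 6). Wrap until returning to start. Resulting hull: (-10, 6), (9, -8), (10, 3), (-2, 10).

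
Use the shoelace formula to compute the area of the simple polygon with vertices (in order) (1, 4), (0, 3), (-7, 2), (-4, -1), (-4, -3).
Area = 17

Shoelace formula: Area = (1/2) |Σ_i (x_i · y_{i+1} − x_{i+1} · y_i)| (indices mod n). Compute each cross term:
  (1)(3) − (0)(4) = 3
  (0)(2) − (-7)(3) = 21
  (-7)(-1) − (-4)(2) = 15
  (-4)(-3) − (-4)(-1) = 8
  (-4)(4) − (1)(-3) = -13
Sum = 34, so (signed) Area = 34/2 = 17, |Area| = 17.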